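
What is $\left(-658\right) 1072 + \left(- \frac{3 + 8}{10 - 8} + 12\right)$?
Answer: $- \frac{1410739}{2} \approx -7.0537 \cdot 10^{5}$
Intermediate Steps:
$\left(-658\right) 1072 + \left(- \frac{3 + 8}{10 - 8} + 12\right) = -705376 + \left(- \frac{11}{2} + 12\right) = -705376 + \frac{13}{2} = - \frac{1410739}{2}$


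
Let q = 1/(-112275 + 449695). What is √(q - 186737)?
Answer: I*√5315107200757345/168710 ≈ 432.13*I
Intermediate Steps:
q = 1/337420 ≈ 2.9637e-6
√(q - 186737) = √(1/337420 - 186737) = √(-63008798539/337420) = I*√5315107200757345/168710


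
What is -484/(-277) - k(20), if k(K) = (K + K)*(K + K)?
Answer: -442716/277 ≈ -1598.3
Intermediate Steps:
k(K) = 4*K² (k(K) = (2*K)*(2*K) = 4*K²)
-484/(-277) - k(20) = -484/(-277) - 4*20² = -484*(-1/277) - 4*400 = 484/277 - 1*1600 = 484/277 - 1600 = -442716/277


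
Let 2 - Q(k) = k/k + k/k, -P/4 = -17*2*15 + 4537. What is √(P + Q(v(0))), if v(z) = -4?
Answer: 2*I*√4027 ≈ 126.92*I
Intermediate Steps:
P = -16108 (P = -4*(-17*2*15 + 4537) = -4*(-34*15 + 4537) = -4*(-510 + 4537) = -4*4027 = -16108)
Q(k) = 0 (Q(k) = 2 - (k/k + k/k) = 2 - (1 + 1) = 2 - 1*2 = 2 - 2 = 0)
√(P + Q(v(0))) = √(-16108 + 0) = √(-16108) = 2*I*√4027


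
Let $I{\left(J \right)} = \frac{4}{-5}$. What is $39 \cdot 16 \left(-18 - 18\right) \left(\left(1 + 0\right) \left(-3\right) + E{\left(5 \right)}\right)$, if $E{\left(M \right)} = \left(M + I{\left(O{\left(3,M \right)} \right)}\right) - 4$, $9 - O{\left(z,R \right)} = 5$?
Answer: $\frac{314496}{5} \approx 62899.0$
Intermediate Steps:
$O{\left(z,R \right)} = 4$ ($O{\left(z,R \right)} = 9 - 5 = 4$)
$I{\left(J \right)} = - \frac{4}{5}$ ($I{\left(J \right)} = 4 \left(- \frac{1}{5}\right) = - \frac{4}{5}$)
$E{\left(M \right)} = - \frac{24}{5} + M$ ($E{\left(M \right)} = \left(M - \frac{4}{5}\right) - 4 = \left(- \frac{4}{5} + M\right) - 4 = - \frac{24}{5} + M$)
$39 \cdot 16 \left(-18 - 18\right) \left(\left(1 + 0\right) \left(-3\right) + E{\left(5 \right)}\right) = 39 \cdot 16 \left(-18 - 18\right) \left(\left(1 + 0\right) \left(-3\right) + \left(- \frac{24}{5} + 5\right)\right) = 624 \left(- 36 \left(1 \left(-3\right) + \frac{1}{5}\right)\right) = 624 \left(- 36 \left(-3 + \frac{1}{5}\right)\right) = 624 \left(\left(-36\right) \left(- \frac{14}{5}\right)\right) = 624 \cdot \frac{504}{5} = \frac{314496}{5}$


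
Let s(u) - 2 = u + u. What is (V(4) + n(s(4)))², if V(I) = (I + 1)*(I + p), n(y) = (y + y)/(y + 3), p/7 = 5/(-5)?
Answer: 30625/169 ≈ 181.21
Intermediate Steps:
p = -7 (p = 7*(5/(-5)) = 7*(5*(-⅕)) = 7*(-1) = -7)
s(u) = 2 + 2*u (s(u) = 2 + (u + u) = 2 + 2*u)
n(y) = 2*y/(3 + y) (n(y) = (2*y)/(3 + y) = 2*y/(3 + y))
V(I) = (1 + I)*(-7 + I) (V(I) = (I + 1)*(I - 7) = (1 + I)*(-7 + I))
(V(4) + n(s(4)))² = ((-7 + 4² - 6*4) + 2*(2 + 2*4)/(3 + (2 + 2*4)))² = ((-7 + 16 - 24) + 2*(2 + 8)/(3 + (2 + 8)))² = (-15 + 2*10/(3 + 10))² = (-15 + 2*10/13)² = (-15 + 2*10*(1/13))² = (-15 + 20/13)² = (-175/13)² = 30625/169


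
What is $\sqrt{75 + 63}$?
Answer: $\sqrt{138} \approx 11.747$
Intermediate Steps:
$\sqrt{75 + 63} = \sqrt{138}$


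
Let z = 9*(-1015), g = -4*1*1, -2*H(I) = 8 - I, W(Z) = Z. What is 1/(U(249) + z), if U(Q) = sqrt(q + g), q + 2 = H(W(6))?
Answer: -1305/11921176 - I*sqrt(7)/83448232 ≈ -0.00010947 - 3.1705e-8*I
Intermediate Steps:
H(I) = -4 + I/2 (H(I) = -(8 - I)/2 = -4 + I/2)
q = -3 (q = -2 + (-4 + (1/2)*6) = -2 + (-4 + 3) = -2 - 1 = -3)
g = -4 (g = -4*1 = -4)
z = -9135
U(Q) = I*sqrt(7) (U(Q) = sqrt(-3 - 4) = sqrt(-7) = I*sqrt(7))
1/(U(249) + z) = 1/(I*sqrt(7) - 9135) = 1/(-9135 + I*sqrt(7))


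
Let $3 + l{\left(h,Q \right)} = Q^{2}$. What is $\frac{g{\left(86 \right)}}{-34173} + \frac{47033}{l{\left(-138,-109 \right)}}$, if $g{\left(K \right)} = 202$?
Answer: $\frac{1604859353}{405906894} \approx 3.9538$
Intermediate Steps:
$l{\left(h,Q \right)} = -3 + Q^{2}$
$\frac{g{\left(86 \right)}}{-34173} + \frac{47033}{l{\left(-138,-109 \right)}} = \frac{202}{-34173} + \frac{47033}{-3 + \left(-109\right)^{2}} = 202 \left(- \frac{1}{34173}\right) + \frac{47033}{-3 + 11881} = - \frac{202}{34173} + \frac{47033}{11878} = \frac{1604859353}{405906894}$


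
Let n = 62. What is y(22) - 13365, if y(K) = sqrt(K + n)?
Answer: -13365 + 2*sqrt(21) ≈ -13356.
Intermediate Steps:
y(K) = sqrt(62 + K) (y(K) = sqrt(K + 62) = sqrt(62 + K))
y(22) - 13365 = sqrt(62 + 22) - 13365 = sqrt(84) - 13365 = 2*sqrt(21) - 13365 = -13365 + 2*sqrt(21)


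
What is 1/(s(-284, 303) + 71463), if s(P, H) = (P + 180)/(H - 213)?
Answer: 45/3215783 ≈ 1.3993e-5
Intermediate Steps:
s(P, H) = (180 + P)/(-213 + H)
1/(s(-284, 303) + 71463) = 1/((180 - 284)/(-213 + 303) + 71463) = 1/(-104/90 + 71463) = 1/((1/90)*(-104) + 71463) = 1/(-52/45 + 71463) = 1/(3215783/45) = 45/3215783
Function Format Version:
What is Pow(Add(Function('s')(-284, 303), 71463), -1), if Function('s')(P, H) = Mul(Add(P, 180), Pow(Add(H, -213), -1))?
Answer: Rational(45, 3215783) ≈ 1.3993e-5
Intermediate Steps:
Function('s')(P, H) = Mul(Pow(Add(-213, H), -1), Add(180, P)) (Function('s')(P, H) = Mul(Add(180, P), Pow(Add(-213, H), -1)) = Mul(Pow(Add(-213, H), -1), Add(180, P)))
Pow(Add(Function('s')(-284, 303), 71463), -1) = Pow(Add(Mul(Pow(Add(-213, 303), -1), Add(180, -284)), 71463), -1) = Pow(Add(Mul(Pow(90, -1), -104), 71463), -1) = Pow(Add(Mul(Rational(1, 90), -104), 71463), -1) = Pow(Add(Rational(-52, 45), 71463), -1) = Pow(Rational(3215783, 45), -1) = Rational(45, 3215783)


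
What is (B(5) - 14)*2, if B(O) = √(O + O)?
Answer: -28 + 2*√10 ≈ -21.675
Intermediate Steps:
B(O) = √2*√O (B(O) = √(2*O) = √2*√O)
(B(5) - 14)*2 = (√2*√5 - 14)*2 = (√10 - 14)*2 = (-14 + √10)*2 = -28 + 2*√10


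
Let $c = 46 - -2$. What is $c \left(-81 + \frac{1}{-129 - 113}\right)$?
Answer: $- \frac{470472}{121} \approx -3888.2$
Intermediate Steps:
$c = 48$ ($c = 46 + 2 = 48$)
$c \left(-81 + \frac{1}{-129 - 113}\right) = 48 \left(-81 + \frac{1}{-129 - 113}\right) = 48 \left(-81 + \frac{1}{-242}\right) = 48 \left(-81 - \frac{1}{242}\right) = 48 \left(- \frac{19603}{242}\right) = - \frac{470472}{121}$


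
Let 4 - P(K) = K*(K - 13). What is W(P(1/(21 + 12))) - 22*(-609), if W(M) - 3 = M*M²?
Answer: 17416452014873/1291467969 ≈ 13486.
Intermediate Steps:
P(K) = 4 - K*(-13 + K) (P(K) = 4 - K*(K - 13) = 4 - K*(-13 + K))
W(M) = 3 + M³ (W(M) = 3 + M*M² = 3 + M³)
W(P(1/(21 + 12))) - 22*(-609) = (3 + (4 - (1/(21 + 12))² + 13/(21 + 12))³) - 22*(-609) = (3 + (4 - (1/33)² + 13/33)³) - 1*(-13398) = (3 + (4 - (1/33)² + 13*(1/33))³) + 13398 = (3 + (4 - 1*1/1089 + 13/33)³) + 13398 = (3 + (4 - 1/1089 + 13/33)³) + 13398 = (3 + (4784/1089)³) + 13398 = (3 + 109489762304/1291467969) + 13398 = 113364166211/1291467969 + 13398 = 17416452014873/1291467969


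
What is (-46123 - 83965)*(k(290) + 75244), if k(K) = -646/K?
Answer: -1419267495016/145 ≈ -9.7880e+9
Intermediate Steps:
(-46123 - 83965)*(k(290) + 75244) = (-46123 - 83965)*(-646/290 + 75244) = -130088*(-646*1/290 + 75244) = -130088*(-323/145 + 75244) = -130088*10910057/145 = -1419267495016/145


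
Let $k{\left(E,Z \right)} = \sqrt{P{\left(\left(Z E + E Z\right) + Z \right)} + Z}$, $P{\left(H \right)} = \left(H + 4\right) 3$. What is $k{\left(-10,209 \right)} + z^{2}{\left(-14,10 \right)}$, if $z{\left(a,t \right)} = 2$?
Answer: $4 + 2 i \sqrt{2923} \approx 4.0 + 108.13 i$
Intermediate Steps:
$P{\left(H \right)} = 12 + 3 H$ ($P{\left(H \right)} = \left(4 + H\right) 3 = 12 + 3 H$)
$k{\left(E,Z \right)} = \sqrt{12 + 4 Z + 6 E Z}$ ($k{\left(E,Z \right)} = \sqrt{\left(12 + 3 \left(\left(Z E + E Z\right) + Z\right)\right) + Z} = \sqrt{\left(12 + 3 \left(\left(E Z + E Z\right) + Z\right)\right) + Z} = \sqrt{\left(12 + 3 \left(2 E Z + Z\right)\right) + Z} = \sqrt{\left(12 + 3 \left(Z + 2 E Z\right)\right) + Z} = \sqrt{\left(12 + \left(3 Z + 6 E Z\right)\right) + Z} = \sqrt{\left(12 + 3 Z + 6 E Z\right) + Z} = \sqrt{12 + 4 Z + 6 E Z}$)
$k{\left(-10,209 \right)} + z^{2}{\left(-14,10 \right)} = \sqrt{12 + 4 \cdot 209 + 6 \left(-10\right) 209} + 2^{2} = \sqrt{12 + 836 - 12540} + 4 = \sqrt{-11692} + 4 = 2 i \sqrt{2923} + 4 = 4 + 2 i \sqrt{2923}$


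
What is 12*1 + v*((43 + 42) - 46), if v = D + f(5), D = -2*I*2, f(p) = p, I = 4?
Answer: -417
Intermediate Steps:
D = -16 (D = -2*4*2 = -8*2 = -16)
v = -11 (v = -16 + 5 = -11)
12*1 + v*((43 + 42) - 46) = 12*1 - 11*((43 + 42) - 46) = 12 - 11*(85 - 46) = 12 - 11*39 = 12 - 429 = -417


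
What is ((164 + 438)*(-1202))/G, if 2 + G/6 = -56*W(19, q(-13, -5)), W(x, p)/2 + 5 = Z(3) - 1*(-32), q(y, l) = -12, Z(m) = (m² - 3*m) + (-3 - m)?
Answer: 180901/3531 ≈ 51.232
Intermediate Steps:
Z(m) = -3 + m² - 4*m
W(x, p) = 42 (W(x, p) = -10 + 2*((-3 + 3² - 4*3) - 1*(-32)) = -10 + 2*((-3 + 9 - 12) + 32) = -10 + 2*(-6 + 32) = -10 + 2*26 = -10 + 52 = 42)
G = -14124 (G = -12 + 6*(-56*42) = -12 + 6*(-2352) = -12 - 14112 = -14124)
((164 + 438)*(-1202))/G = ((164 + 438)*(-1202))/(-14124) = (602*(-1202))*(-1/14124) = -723604*(-1/14124) = 180901/3531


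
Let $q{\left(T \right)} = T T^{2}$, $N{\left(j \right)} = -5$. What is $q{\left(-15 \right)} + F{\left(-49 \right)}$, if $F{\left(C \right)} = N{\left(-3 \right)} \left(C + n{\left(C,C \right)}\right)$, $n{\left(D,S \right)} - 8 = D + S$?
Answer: $-2680$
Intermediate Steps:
$n{\left(D,S \right)} = 8 + D + S$ ($n{\left(D,S \right)} = 8 + \left(D + S\right) = 8 + D + S$)
$F{\left(C \right)} = -40 - 15 C$ ($F{\left(C \right)} = - 5 \left(C + \left(8 + C + C\right)\right) = - 5 \left(C + \left(8 + 2 C\right)\right) = - 5 \left(8 + 3 C\right) = -40 - 15 C$)
$q{\left(T \right)} = T^{3}$
$q{\left(-15 \right)} + F{\left(-49 \right)} = \left(-15\right)^{3} - -695 = -3375 + \left(-40 + 735\right) = -3375 + 695 = -2680$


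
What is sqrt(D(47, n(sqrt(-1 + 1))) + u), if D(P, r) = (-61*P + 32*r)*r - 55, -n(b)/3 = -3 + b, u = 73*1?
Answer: 3*I*sqrt(2577) ≈ 152.29*I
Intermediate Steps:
u = 73
n(b) = 9 - 3*b (n(b) = -3*(-3 + b) = 9 - 3*b)
D(P, r) = -55 + r*(-61*P + 32*r) (D(P, r) = r*(-61*P + 32*r) - 55 = -55 + r*(-61*P + 32*r))
sqrt(D(47, n(sqrt(-1 + 1))) + u) = sqrt((-55 + 32*(9 - 3*sqrt(-1 + 1))**2 - 61*47*(9 - 3*sqrt(-1 + 1))) + 73) = sqrt((-55 + 32*(9 - 3*sqrt(0))**2 - 61*47*(9 - 3*sqrt(0))) + 73) = sqrt((-55 + 32*(9 - 3*0)**2 - 61*47*(9 - 3*0)) + 73) = sqrt((-55 + 32*(9 + 0)**2 - 61*47*(9 + 0)) + 73) = sqrt((-55 + 32*9**2 - 61*47*9) + 73) = sqrt((-55 + 32*81 - 25803) + 73) = sqrt((-55 + 2592 - 25803) + 73) = sqrt(-23266 + 73) = sqrt(-23193) = 3*I*sqrt(2577)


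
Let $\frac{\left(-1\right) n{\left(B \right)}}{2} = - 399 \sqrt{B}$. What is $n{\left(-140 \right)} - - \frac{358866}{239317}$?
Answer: $\frac{358866}{239317} + 1596 i \sqrt{35} \approx 1.4995 + 9442.1 i$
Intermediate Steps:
$n{\left(B \right)} = 798 \sqrt{B}$ ($n{\left(B \right)} = - 2 \left(- 399 \sqrt{B}\right) = 798 \sqrt{B}$)
$n{\left(-140 \right)} - - \frac{358866}{239317} = 798 \sqrt{-140} - - \frac{358866}{239317} = 798 \cdot 2 i \sqrt{35} - \left(-358866\right) \frac{1}{239317} = 1596 i \sqrt{35} - - \frac{358866}{239317} = 1596 i \sqrt{35} + \frac{358866}{239317} = \frac{358866}{239317} + 1596 i \sqrt{35}$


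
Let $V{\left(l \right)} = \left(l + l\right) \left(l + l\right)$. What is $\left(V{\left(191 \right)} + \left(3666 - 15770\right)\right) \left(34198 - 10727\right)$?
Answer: $3140889220$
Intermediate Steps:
$V{\left(l \right)} = 4 l^{2}$ ($V{\left(l \right)} = 2 l 2 l = 4 l^{2}$)
$\left(V{\left(191 \right)} + \left(3666 - 15770\right)\right) \left(34198 - 10727\right) = \left(4 \cdot 191^{2} + \left(3666 - 15770\right)\right) \left(34198 - 10727\right) = \left(4 \cdot 36481 - 12104\right) 23471 = \left(145924 - 12104\right) 23471 = 133820 \cdot 23471 = 3140889220$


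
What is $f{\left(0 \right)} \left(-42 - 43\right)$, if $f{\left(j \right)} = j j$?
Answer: $0$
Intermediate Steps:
$f{\left(j \right)} = j^{2}$
$f{\left(0 \right)} \left(-42 - 43\right) = 0^{2} \left(-42 - 43\right) = 0 \left(-85\right) = 0$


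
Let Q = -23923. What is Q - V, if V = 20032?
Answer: -43955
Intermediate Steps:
Q - V = -23923 - 1*20032 = -23923 - 20032 = -43955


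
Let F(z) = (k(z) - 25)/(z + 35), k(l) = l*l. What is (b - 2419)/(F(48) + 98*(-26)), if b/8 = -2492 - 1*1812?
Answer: 3058633/209205 ≈ 14.620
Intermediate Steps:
k(l) = l²
F(z) = (-25 + z²)/(35 + z) (F(z) = (z² - 25)/(z + 35) = (-25 + z²)/(35 + z))
b = -34432 (b = 8*(-2492 - 1*1812) = 8*(-2492 - 1812) = 8*(-4304) = -34432)
(b - 2419)/(F(48) + 98*(-26)) = (-34432 - 2419)/((-25 + 48²)/(35 + 48) + 98*(-26)) = -36851/((-25 + 2304)/83 - 2548) = -36851/((1/83)*2279 - 2548) = -36851/(2279/83 - 2548) = -36851/(-209205/83) = -36851*(-83/209205) = 3058633/209205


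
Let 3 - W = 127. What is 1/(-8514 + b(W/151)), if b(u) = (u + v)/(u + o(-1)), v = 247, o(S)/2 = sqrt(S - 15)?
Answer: -4186564804/35657954976675 + 14968328*I/35657954976675 ≈ -0.00011741 + 4.1978e-7*I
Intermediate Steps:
W = -124 (W = 3 - 1*127 = 3 - 127 = -124)
o(S) = 2*sqrt(-15 + S) (o(S) = 2*sqrt(S - 15) = 2*sqrt(-15 + S))
b(u) = (247 + u)/(u + 8*I) (b(u) = (u + 247)/(u + 2*sqrt(-15 - 1)) = (247 + u)/(u + 2*sqrt(-16)) = (247 + u)/(u + 2*(4*I)) = (247 + u)/(u + 8*I))
1/(-8514 + b(W/151)) = 1/(-8514 + (247 - 124/151)/(-124/151 + 8*I)) = 1/(-8514 + (22801*(-124/151 - 8*I)/1474640)*(37173/151)) = 1/(-8514 + 5613123*(-124/151 - 8*I)/1474640)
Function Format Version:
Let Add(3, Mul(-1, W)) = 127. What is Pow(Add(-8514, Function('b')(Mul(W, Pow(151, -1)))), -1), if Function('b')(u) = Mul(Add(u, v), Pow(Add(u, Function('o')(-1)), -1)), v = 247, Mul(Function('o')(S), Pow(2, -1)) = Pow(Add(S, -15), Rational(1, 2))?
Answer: Add(Rational(-4186564804, 35657954976675), Mul(Rational(14968328, 35657954976675), I)) ≈ Add(-0.00011741, Mul(4.1978e-7, I))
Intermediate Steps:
W = -124 (W = Add(3, Mul(-1, 127)) = Add(3, -127) = -124)
Function('o')(S) = Mul(2, Pow(Add(-15, S), Rational(1, 2))) (Function('o')(S) = Mul(2, Pow(Add(S, -15), Rational(1, 2))) = Mul(2, Pow(Add(-15, S), Rational(1, 2))))
Function('b')(u) = Mul(Pow(Add(u, Mul(8, I)), -1), Add(247, u)) (Function('b')(u) = Mul(Add(u, 247), Pow(Add(u, Mul(2, Pow(Add(-15, -1), Rational(1, 2)))), -1)) = Mul(Add(247, u), Pow(Add(u, Mul(2, Pow(-16, Rational(1, 2)))), -1)) = Mul(Add(247, u), Pow(Add(u, Mul(2, Mul(4, I))), -1)) = Mul(Add(247, u), Pow(Add(u, Mul(8, I)), -1)) = Mul(Pow(Add(u, Mul(8, I)), -1), Add(247, u)))
Pow(Add(-8514, Function('b')(Mul(W, Pow(151, -1)))), -1) = Pow(Add(-8514, Mul(Pow(Add(Mul(-124, Pow(151, -1)), Mul(8, I)), -1), Add(247, Mul(-124, Pow(151, -1))))), -1) = Pow(Add(-8514, Mul(Pow(Add(Mul(-124, Rational(1, 151)), Mul(8, I)), -1), Add(247, Mul(-124, Rational(1, 151))))), -1) = Pow(Add(-8514, Mul(Pow(Add(Rational(-124, 151), Mul(8, I)), -1), Add(247, Rational(-124, 151)))), -1) = Pow(Add(-8514, Mul(Mul(Rational(22801, 1474640), Add(Rational(-124, 151), Mul(-8, I))), Rational(37173, 151))), -1) = Pow(Add(-8514, Mul(Rational(5613123, 1474640), Add(Rational(-124, 151), Mul(-8, I)))), -1)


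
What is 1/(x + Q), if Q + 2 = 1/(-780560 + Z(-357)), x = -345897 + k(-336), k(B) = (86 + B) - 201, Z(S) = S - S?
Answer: -780560/270346956001 ≈ -2.8873e-6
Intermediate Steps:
Z(S) = 0
k(B) = -115 + B
x = -346348 (x = -345897 + (-115 - 336) = -345897 - 451 = -346348)
Q = -1561121/780560 (Q = -2 + 1/(-780560 + 0) = -2 + 1/(-780560) = -2 - 1/780560 = -1561121/780560 ≈ -2.0000)
1/(x + Q) = 1/(-346348 - 1561121/780560) = 1/(-270346956001/780560) = -780560/270346956001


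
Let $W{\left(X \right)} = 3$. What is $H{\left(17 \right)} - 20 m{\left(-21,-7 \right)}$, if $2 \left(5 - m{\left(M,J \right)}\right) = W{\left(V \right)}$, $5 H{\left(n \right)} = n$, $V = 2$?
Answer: $- \frac{333}{5} \approx -66.6$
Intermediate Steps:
$H{\left(n \right)} = \frac{n}{5}$
$m{\left(M,J \right)} = \frac{7}{2}$ ($m{\left(M,J \right)} = 5 - \frac{3}{2} = \frac{7}{2}$)
$H{\left(17 \right)} - 20 m{\left(-21,-7 \right)} = \frac{1}{5} \cdot 17 - 70 = \frac{17}{5} - 70 = - \frac{333}{5}$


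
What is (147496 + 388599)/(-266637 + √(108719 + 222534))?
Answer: -142942762515/71094958516 - 536095*√331253/71094958516 ≈ -2.0149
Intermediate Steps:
(147496 + 388599)/(-266637 + √(108719 + 222534)) = 536095/(-266637 + √331253)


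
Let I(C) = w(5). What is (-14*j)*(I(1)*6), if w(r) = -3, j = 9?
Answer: 2268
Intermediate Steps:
I(C) = -3
(-14*j)*(I(1)*6) = (-14*9)*(-3*6) = -126*(-18) = 2268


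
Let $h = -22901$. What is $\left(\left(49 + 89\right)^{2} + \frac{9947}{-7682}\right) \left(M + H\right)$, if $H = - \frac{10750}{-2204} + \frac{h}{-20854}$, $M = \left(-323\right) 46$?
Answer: $- \frac{6241221201752867279}{22067608957} \approx -2.8282 \cdot 10^{8}$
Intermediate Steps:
$M = -14858$
$H = \frac{34331788}{5745277}$ ($H = - \frac{10750}{-2204} - \frac{22901}{-20854} = \left(-10750\right) \left(- \frac{1}{2204}\right) - - \frac{22901}{20854} = \frac{5375}{1102} + \frac{22901}{20854} = \frac{34331788}{5745277} \approx 5.9757$)
$\left(\left(49 + 89\right)^{2} + \frac{9947}{-7682}\right) \left(M + H\right) = \left(\left(49 + 89\right)^{2} + \frac{9947}{-7682}\right) \left(-14858 + \frac{34331788}{5745277}\right) = \left(138^{2} + 9947 \left(- \frac{1}{7682}\right)\right) \left(- \frac{85328993878}{5745277}\right) = \left(19044 - \frac{9947}{7682}\right) \left(- \frac{85328993878}{5745277}\right) = \frac{146286061}{7682} \left(- \frac{85328993878}{5745277}\right) = - \frac{6241221201752867279}{22067608957}$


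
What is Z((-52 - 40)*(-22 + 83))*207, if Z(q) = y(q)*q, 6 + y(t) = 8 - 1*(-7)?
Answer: -10455156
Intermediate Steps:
y(t) = 9 (y(t) = -6 + (8 - 1*(-7)) = -6 + (8 + 7) = -6 + 15 = 9)
Z(q) = 9*q
Z((-52 - 40)*(-22 + 83))*207 = (9*((-52 - 40)*(-22 + 83)))*207 = (9*(-92*61))*207 = (9*(-5612))*207 = -50508*207 = -10455156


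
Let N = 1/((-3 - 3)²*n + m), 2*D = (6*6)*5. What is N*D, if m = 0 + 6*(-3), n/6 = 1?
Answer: 5/11 ≈ 0.45455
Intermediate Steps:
n = 6 (n = 6*1 = 6)
m = -18 (m = 0 - 18 = -18)
D = 90 (D = ((6*6)*5)/2 = (36*5)/2 = (½)*180 = 90)
N = 1/198 (N = 1/((-3 - 3)²*6 - 18) = 1/((-6)²*6 - 18) = 1/(36*6 - 18) = 1/(216 - 18) = 1/198 ≈ 0.0050505)
N*D = (1/198)*90 = 5/11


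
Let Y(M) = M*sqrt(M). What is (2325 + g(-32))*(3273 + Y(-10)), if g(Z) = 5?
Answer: 7626090 - 23300*I*sqrt(10) ≈ 7.6261e+6 - 73681.0*I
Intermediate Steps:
Y(M) = M**(3/2)
(2325 + g(-32))*(3273 + Y(-10)) = (2325 + 5)*(3273 + (-10)**(3/2)) = 2330*(3273 - 10*I*sqrt(10)) = 7626090 - 23300*I*sqrt(10)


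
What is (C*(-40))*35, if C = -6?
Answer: 8400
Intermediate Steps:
(C*(-40))*35 = -6*(-40)*35 = 240*35 = 8400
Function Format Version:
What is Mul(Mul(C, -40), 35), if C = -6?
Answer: 8400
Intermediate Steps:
Mul(Mul(C, -40), 35) = Mul(Mul(-6, -40), 35) = Mul(240, 35) = 8400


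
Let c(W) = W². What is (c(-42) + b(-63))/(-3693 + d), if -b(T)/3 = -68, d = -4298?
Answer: -1968/7991 ≈ -0.24628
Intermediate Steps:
b(T) = 204 (b(T) = -3*(-68) = 204)
(c(-42) + b(-63))/(-3693 + d) = ((-42)² + 204)/(-3693 - 4298) = (1764 + 204)/(-7991) = 1968*(-1/7991) = -1968/7991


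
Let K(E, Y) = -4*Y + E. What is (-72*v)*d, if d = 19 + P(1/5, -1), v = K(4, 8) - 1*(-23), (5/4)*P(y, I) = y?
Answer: 34488/5 ≈ 6897.6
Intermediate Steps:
P(y, I) = 4*y/5
K(E, Y) = E - 4*Y
v = -5 (v = (4 - 4*8) - 1*(-23) = (4 - 32) + 23 = -28 + 23 = -5)
d = 479/25 (d = 19 + 4*(1/5)/5 = 19 + 4*(1*(⅕))/5 = 19 + (⅘)*(⅕) = 19 + 4/25 = 479/25 ≈ 19.160)
(-72*v)*d = -72*(-5)*(479/25) = 360*(479/25) = 34488/5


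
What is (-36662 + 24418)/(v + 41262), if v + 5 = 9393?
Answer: -6122/25325 ≈ -0.24174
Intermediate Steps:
v = 9388 (v = -5 + 9393 = 9388)
(-36662 + 24418)/(v + 41262) = (-36662 + 24418)/(9388 + 41262) = -12244/50650 = -12244*1/50650 = -6122/25325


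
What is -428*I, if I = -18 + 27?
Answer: -3852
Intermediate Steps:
I = 9
-428*I = -428*9 = -3852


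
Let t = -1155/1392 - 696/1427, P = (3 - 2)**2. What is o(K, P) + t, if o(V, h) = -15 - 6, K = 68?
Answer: -14777027/662128 ≈ -22.317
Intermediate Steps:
P = 1 (P = 1**2 = 1)
o(V, h) = -21
t = -872339/662128 (t = -1155*1/1392 - 696*1/1427 = -385/464 - 696/1427 = -872339/662128 ≈ -1.3175)
o(K, P) + t = -21 - 872339/662128 = -14777027/662128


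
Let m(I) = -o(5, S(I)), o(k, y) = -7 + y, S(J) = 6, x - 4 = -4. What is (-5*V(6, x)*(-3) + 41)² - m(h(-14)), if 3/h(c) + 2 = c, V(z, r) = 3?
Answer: 7395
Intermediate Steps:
x = 0 (x = 4 - 4 = 0)
h(c) = 3/(-2 + c)
m(I) = 1 (m(I) = -(-7 + 6) = -1*(-1) = 1)
(-5*V(6, x)*(-3) + 41)² - m(h(-14)) = (-5*3*(-3) + 41)² - 1*1 = (-15*(-3) + 41)² - 1 = (45 + 41)² - 1 = 86² - 1 = 7396 - 1 = 7395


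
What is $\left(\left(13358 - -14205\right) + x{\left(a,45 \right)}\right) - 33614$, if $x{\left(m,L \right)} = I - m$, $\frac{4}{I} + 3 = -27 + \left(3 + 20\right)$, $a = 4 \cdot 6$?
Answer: $- \frac{42529}{7} \approx -6075.6$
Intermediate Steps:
$a = 24$
$I = - \frac{4}{7}$ ($I = \frac{4}{-3 + \left(-27 + \left(3 + 20\right)\right)} = \frac{4}{-3 + \left(-27 + 23\right)} = \frac{4}{-3 - 4} = \frac{4}{-7} = 4 \left(- \frac{1}{7}\right) = - \frac{4}{7} \approx -0.57143$)
$x{\left(m,L \right)} = - \frac{4}{7} - m$
$\left(\left(13358 - -14205\right) + x{\left(a,45 \right)}\right) - 33614 = \left(\left(13358 - -14205\right) - \frac{172}{7}\right) - 33614 = \left(\left(13358 + 14205\right) - \frac{172}{7}\right) - 33614 = \left(27563 - \frac{172}{7}\right) - 33614 = \frac{192769}{7} - 33614 = - \frac{42529}{7}$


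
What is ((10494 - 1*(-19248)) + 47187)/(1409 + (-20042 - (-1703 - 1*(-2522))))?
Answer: -25643/6484 ≈ -3.9548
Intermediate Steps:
((10494 - 1*(-19248)) + 47187)/(1409 + (-20042 - (-1703 - 1*(-2522)))) = ((10494 + 19248) + 47187)/(1409 + (-20042 - (-1703 + 2522))) = (29742 + 47187)/(1409 + (-20042 - 1*819)) = 76929/(1409 + (-20042 - 819)) = 76929/(1409 - 20861) = 76929/(-19452) = 76929*(-1/19452) = -25643/6484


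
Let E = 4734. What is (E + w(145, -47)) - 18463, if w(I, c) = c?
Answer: -13776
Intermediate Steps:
(E + w(145, -47)) - 18463 = (4734 - 47) - 18463 = 4687 - 18463 = -13776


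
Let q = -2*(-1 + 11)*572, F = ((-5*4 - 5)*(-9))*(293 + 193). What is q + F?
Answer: 97910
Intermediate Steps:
F = 109350 (F = ((-20 - 5)*(-9))*486 = -25*(-9)*486 = 225*486 = 109350)
q = -11440 (q = -2*10*572 = -20*572 = -11440)
q + F = -11440 + 109350 = 97910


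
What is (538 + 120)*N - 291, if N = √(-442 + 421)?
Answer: -291 + 658*I*√21 ≈ -291.0 + 3015.3*I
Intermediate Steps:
N = I*√21 (N = √(-21) = I*√21 ≈ 4.5826*I)
(538 + 120)*N - 291 = (538 + 120)*(I*√21) - 291 = 658*(I*√21) - 291 = 658*I*√21 - 291 = -291 + 658*I*√21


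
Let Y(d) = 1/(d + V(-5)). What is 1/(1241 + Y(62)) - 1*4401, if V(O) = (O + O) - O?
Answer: -311317881/70738 ≈ -4401.0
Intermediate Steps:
V(O) = O (V(O) = 2*O - O = O)
Y(d) = 1/(-5 + d) (Y(d) = 1/(d - 5) = 1/(-5 + d))
1/(1241 + Y(62)) - 1*4401 = 1/(1241 + 1/(-5 + 62)) - 1*4401 = 1/(1241 + 1/57) - 4401 = 1/(70738/57) - 4401 = 57/70738 - 4401 = -311317881/70738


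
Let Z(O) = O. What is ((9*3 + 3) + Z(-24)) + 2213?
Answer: 2219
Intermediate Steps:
((9*3 + 3) + Z(-24)) + 2213 = ((9*3 + 3) - 24) + 2213 = ((27 + 3) - 24) + 2213 = (30 - 24) + 2213 = 6 + 2213 = 2219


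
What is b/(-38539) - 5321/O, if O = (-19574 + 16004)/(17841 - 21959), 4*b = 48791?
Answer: -99353577907/16186380 ≈ -6138.1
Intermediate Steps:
b = 48791/4 (b = (¼)*48791 = 48791/4 ≈ 12198.)
O = 1785/2059 (O = -3570/(-4118) = -3570*(-1/4118) = 1785/2059 ≈ 0.86693)
b/(-38539) - 5321/O = (48791/4)/(-38539) - 5321/1785/2059 = (48791/4)*(-1/38539) - 5321*2059/1785 = -48791/154156 - 644467/105 = -99353577907/16186380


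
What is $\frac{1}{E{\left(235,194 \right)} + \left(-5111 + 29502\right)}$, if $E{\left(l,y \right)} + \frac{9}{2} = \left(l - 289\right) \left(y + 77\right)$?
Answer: $\frac{2}{19505} \approx 0.00010254$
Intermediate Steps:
$E{\left(l,y \right)} = - \frac{9}{2} + \left(-289 + l\right) \left(77 + y\right)$ ($E{\left(l,y \right)} = - \frac{9}{2} + \left(l - 289\right) \left(y + 77\right) = - \frac{9}{2} + \left(-289 + l\right) \left(77 + y\right)$)
$\frac{1}{E{\left(235,194 \right)} + \left(-5111 + 29502\right)} = \frac{1}{\left(- \frac{44515}{2} - 56066 + 77 \cdot 235 + 235 \cdot 194\right) + \left(-5111 + 29502\right)} = \frac{1}{\left(- \frac{44515}{2} - 56066 + 18095 + 45590\right) + 24391} = \frac{1}{- \frac{29277}{2} + 24391} = \frac{1}{\frac{19505}{2}} = \frac{2}{19505}$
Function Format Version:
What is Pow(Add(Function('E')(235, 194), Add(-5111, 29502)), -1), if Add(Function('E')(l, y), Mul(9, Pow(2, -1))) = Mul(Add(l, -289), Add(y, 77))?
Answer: Rational(2, 19505) ≈ 0.00010254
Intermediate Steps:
Function('E')(l, y) = Add(Rational(-9, 2), Mul(Add(-289, l), Add(77, y))) (Function('E')(l, y) = Add(Rational(-9, 2), Mul(Add(l, -289), Add(y, 77))) = Add(Rational(-9, 2), Mul(Add(-289, l), Add(77, y))))
Pow(Add(Function('E')(235, 194), Add(-5111, 29502)), -1) = Pow(Add(Add(Rational(-44515, 2), Mul(-289, 194), Mul(77, 235), Mul(235, 194)), Add(-5111, 29502)), -1) = Pow(Add(Add(Rational(-44515, 2), -56066, 18095, 45590), 24391), -1) = Pow(Add(Rational(-29277, 2), 24391), -1) = Pow(Rational(19505, 2), -1) = Rational(2, 19505)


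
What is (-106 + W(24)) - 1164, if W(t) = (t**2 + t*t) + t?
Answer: -94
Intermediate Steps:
W(t) = t + 2*t**2 (W(t) = (t**2 + t**2) + t = 2*t**2 + t = t + 2*t**2)
(-106 + W(24)) - 1164 = (-106 + 24*(1 + 2*24)) - 1164 = (-106 + 24*(1 + 48)) - 1164 = (-106 + 24*49) - 1164 = (-106 + 1176) - 1164 = 1070 - 1164 = -94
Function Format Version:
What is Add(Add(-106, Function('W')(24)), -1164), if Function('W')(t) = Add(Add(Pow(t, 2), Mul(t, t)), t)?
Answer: -94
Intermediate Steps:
Function('W')(t) = Add(t, Mul(2, Pow(t, 2))) (Function('W')(t) = Add(Add(Pow(t, 2), Pow(t, 2)), t) = Add(Mul(2, Pow(t, 2)), t) = Add(t, Mul(2, Pow(t, 2))))
Add(Add(-106, Function('W')(24)), -1164) = Add(Add(-106, Mul(24, Add(1, Mul(2, 24)))), -1164) = Add(Add(-106, Mul(24, Add(1, 48))), -1164) = Add(Add(-106, Mul(24, 49)), -1164) = Add(Add(-106, 1176), -1164) = Add(1070, -1164) = -94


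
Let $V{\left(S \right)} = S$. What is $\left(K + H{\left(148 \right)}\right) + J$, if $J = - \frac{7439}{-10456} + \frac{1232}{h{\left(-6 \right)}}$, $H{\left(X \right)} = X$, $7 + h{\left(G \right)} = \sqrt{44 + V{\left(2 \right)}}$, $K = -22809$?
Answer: $- \frac{800980475}{31368} - \frac{1232 \sqrt{46}}{3} \approx -28320.0$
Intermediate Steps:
$h{\left(G \right)} = -7 + \sqrt{46}$ ($h{\left(G \right)} = -7 + \sqrt{44 + 2} = -7 + \sqrt{46}$)
$J = \frac{7439}{10456} + \frac{1232}{-7 + \sqrt{46}}$ ($J = - \frac{7439}{-10456} + \frac{1232}{-7 + \sqrt{46}} = \left(-7439\right) \left(- \frac{1}{10456}\right) + \frac{1232}{-7 + \sqrt{46}} = \frac{7439}{10456} + \frac{1232}{-7 + \sqrt{46}} \approx -5659.2$)
$\left(K + H{\left(148 \right)}\right) + J = \left(-22809 + 148\right) - \left(\frac{90150227}{31368} + \frac{1232 \sqrt{46}}{3}\right) = -22661 - \left(\frac{90150227}{31368} + \frac{1232 \sqrt{46}}{3}\right) = - \frac{800980475}{31368} - \frac{1232 \sqrt{46}}{3}$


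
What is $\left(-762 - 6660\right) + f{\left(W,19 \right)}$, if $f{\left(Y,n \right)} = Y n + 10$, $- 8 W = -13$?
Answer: $- \frac{59049}{8} \approx -7381.1$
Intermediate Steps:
$W = \frac{13}{8}$ ($W = \left(- \frac{1}{8}\right) \left(-13\right) = \frac{13}{8} \approx 1.625$)
$f{\left(Y,n \right)} = 10 + Y n$
$\left(-762 - 6660\right) + f{\left(W,19 \right)} = \left(-762 - 6660\right) + \left(10 + \frac{13}{8} \cdot 19\right) = -7422 + \left(10 + \frac{247}{8}\right) = -7422 + \frac{327}{8} = - \frac{59049}{8}$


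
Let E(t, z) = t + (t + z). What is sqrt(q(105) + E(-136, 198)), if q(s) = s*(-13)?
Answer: I*sqrt(1439) ≈ 37.934*I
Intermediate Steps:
E(t, z) = z + 2*t
q(s) = -13*s
sqrt(q(105) + E(-136, 198)) = sqrt(-13*105 + (198 + 2*(-136))) = sqrt(-1365 + (198 - 272)) = sqrt(-1365 - 74) = sqrt(-1439) = I*sqrt(1439)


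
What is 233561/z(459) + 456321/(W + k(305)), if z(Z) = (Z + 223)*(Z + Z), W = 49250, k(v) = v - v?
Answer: 148597252823/15417121500 ≈ 9.6385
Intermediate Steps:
k(v) = 0
z(Z) = 2*Z*(223 + Z) (z(Z) = (223 + Z)*(2*Z) = 2*Z*(223 + Z))
233561/z(459) + 456321/(W + k(305)) = 233561/((2*459*(223 + 459))) + 456321/(49250 + 0) = 233561/((2*459*682)) + 456321/49250 = 233561/626076 + 456321*(1/49250) = 233561*(1/626076) + 456321/49250 = 233561/626076 + 456321/49250 = 148597252823/15417121500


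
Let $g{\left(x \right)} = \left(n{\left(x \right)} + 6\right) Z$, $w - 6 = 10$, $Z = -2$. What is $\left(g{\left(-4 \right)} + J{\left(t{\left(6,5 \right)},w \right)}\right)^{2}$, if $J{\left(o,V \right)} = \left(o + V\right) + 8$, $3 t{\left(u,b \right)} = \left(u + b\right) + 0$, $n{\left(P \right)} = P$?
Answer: $\frac{5041}{9} \approx 560.11$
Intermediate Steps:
$w = 16$ ($w = 6 + 10 = 16$)
$t{\left(u,b \right)} = \frac{b}{3} + \frac{u}{3}$ ($t{\left(u,b \right)} = \frac{\left(u + b\right) + 0}{3} = \frac{\left(b + u\right) + 0}{3} = \frac{b + u}{3} = \frac{b}{3} + \frac{u}{3}$)
$J{\left(o,V \right)} = 8 + V + o$ ($J{\left(o,V \right)} = \left(V + o\right) + 8 = 8 + V + o$)
$g{\left(x \right)} = -12 - 2 x$ ($g{\left(x \right)} = \left(x + 6\right) \left(-2\right) = \left(6 + x\right) \left(-2\right) = -12 - 2 x$)
$\left(g{\left(-4 \right)} + J{\left(t{\left(6,5 \right)},w \right)}\right)^{2} = \left(\left(-12 - -8\right) + \left(8 + 16 + \left(\frac{1}{3} \cdot 5 + \frac{1}{3} \cdot 6\right)\right)\right)^{2} = \left(\left(-12 + 8\right) + \left(8 + 16 + \left(\frac{5}{3} + 2\right)\right)\right)^{2} = \left(-4 + \left(8 + 16 + \frac{11}{3}\right)\right)^{2} = \left(-4 + \frac{83}{3}\right)^{2} = \left(\frac{71}{3}\right)^{2} = \frac{5041}{9}$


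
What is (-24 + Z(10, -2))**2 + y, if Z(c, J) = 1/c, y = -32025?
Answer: -3145379/100 ≈ -31454.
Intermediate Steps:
(-24 + Z(10, -2))**2 + y = (-24 + 1/10)**2 - 32025 = (-239/10)**2 - 32025 = 57121/100 - 32025 = -3145379/100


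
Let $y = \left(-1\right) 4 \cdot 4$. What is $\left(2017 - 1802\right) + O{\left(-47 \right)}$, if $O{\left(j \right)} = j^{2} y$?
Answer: $-35129$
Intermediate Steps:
$y = -16$ ($y = \left(-4\right) 4 = -16$)
$O{\left(j \right)} = - 16 j^{2}$ ($O{\left(j \right)} = j^{2} \left(-16\right) = - 16 j^{2}$)
$\left(2017 - 1802\right) + O{\left(-47 \right)} = \left(2017 - 1802\right) - 16 \left(-47\right)^{2} = 215 - 35344 = -35129$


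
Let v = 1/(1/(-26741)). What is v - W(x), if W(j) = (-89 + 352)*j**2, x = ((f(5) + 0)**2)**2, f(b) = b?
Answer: -102761116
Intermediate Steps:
x = 625 (x = ((5 + 0)**2)**2 = (5**2)**2 = 25**2 = 625)
v = -26741 (v = 1/(-1/26741) = -26741)
W(j) = 263*j**2
v - W(x) = -26741 - 263*625**2 = -26741 - 263*390625 = -26741 - 1*102734375 = -26741 - 102734375 = -102761116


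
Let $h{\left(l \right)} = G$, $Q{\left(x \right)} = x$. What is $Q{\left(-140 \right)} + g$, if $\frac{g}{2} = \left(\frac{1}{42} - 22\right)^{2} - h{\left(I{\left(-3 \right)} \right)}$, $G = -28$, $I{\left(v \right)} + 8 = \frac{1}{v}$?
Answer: $\frac{777841}{882} \approx 881.91$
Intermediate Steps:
$I{\left(v \right)} = -8 + \frac{1}{v}$
$h{\left(l \right)} = -28$
$g = \frac{901321}{882}$ ($g = 2 \left(\left(\frac{1}{42} - 22\right)^{2} - -28\right) = 2 \left(\left(\frac{1}{42} - 22\right)^{2} + 28\right) = 2 \left(\left(- \frac{923}{42}\right)^{2} + 28\right) = 2 \left(\frac{851929}{1764} + 28\right) = 2 \cdot \frac{901321}{1764} = \frac{901321}{882} \approx 1021.9$)
$Q{\left(-140 \right)} + g = -140 + \frac{901321}{882} = \frac{777841}{882}$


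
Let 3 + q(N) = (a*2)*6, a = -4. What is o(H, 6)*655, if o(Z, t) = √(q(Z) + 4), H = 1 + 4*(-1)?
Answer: 655*I*√47 ≈ 4490.5*I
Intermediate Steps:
q(N) = -51 (q(N) = -3 - 4*2*6 = -3 - 8*6 = -3 - 48 = -51)
H = -3 (H = 1 - 4 = -3)
o(Z, t) = I*√47 (o(Z, t) = √(-51 + 4) = √(-47) = I*√47)
o(H, 6)*655 = (I*√47)*655 = 655*I*√47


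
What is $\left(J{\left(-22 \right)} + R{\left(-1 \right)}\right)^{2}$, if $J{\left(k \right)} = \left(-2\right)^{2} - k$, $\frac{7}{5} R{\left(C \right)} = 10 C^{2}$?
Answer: $\frac{53824}{49} \approx 1098.4$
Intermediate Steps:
$R{\left(C \right)} = \frac{50 C^{2}}{7}$ ($R{\left(C \right)} = \frac{5 \cdot 10 C^{2}}{7} = \frac{50 C^{2}}{7}$)
$J{\left(k \right)} = 4 - k$
$\left(J{\left(-22 \right)} + R{\left(-1 \right)}\right)^{2} = \left(\left(4 - -22\right) + \frac{50 \left(-1\right)^{2}}{7}\right)^{2} = \left(\left(4 + 22\right) + \frac{50}{7} \cdot 1\right)^{2} = \left(26 + \frac{50}{7}\right)^{2} = \left(\frac{232}{7}\right)^{2} = \frac{53824}{49}$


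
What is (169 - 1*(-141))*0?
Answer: 0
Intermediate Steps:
(169 - 1*(-141))*0 = (169 + 141)*0 = 310*0 = 0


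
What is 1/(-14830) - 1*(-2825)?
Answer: 41894749/14830 ≈ 2825.0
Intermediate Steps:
1/(-14830) - 1*(-2825) = -1/14830 + 2825 = 41894749/14830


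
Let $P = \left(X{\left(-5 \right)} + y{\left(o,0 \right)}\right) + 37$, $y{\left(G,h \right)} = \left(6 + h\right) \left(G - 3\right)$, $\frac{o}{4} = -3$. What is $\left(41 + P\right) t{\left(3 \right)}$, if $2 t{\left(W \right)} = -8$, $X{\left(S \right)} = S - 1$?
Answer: $72$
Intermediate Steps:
$X{\left(S \right)} = -1 + S$
$o = -12$ ($o = 4 \left(-3\right) = -12$)
$y{\left(G,h \right)} = \left(-3 + G\right) \left(6 + h\right)$ ($y{\left(G,h \right)} = \left(6 + h\right) \left(-3 + G\right) = \left(-3 + G\right) \left(6 + h\right)$)
$t{\left(W \right)} = -4$ ($t{\left(W \right)} = \frac{1}{2} \left(-8\right) = -4$)
$P = -59$ ($P = \left(\left(-1 - 5\right) - 90\right) + 37 = \left(-6 + \left(-18 + 0 - 72 + 0\right)\right) + 37 = \left(-6 - 90\right) + 37 = -96 + 37 = -59$)
$\left(41 + P\right) t{\left(3 \right)} = \left(41 - 59\right) \left(-4\right) = \left(-18\right) \left(-4\right) = 72$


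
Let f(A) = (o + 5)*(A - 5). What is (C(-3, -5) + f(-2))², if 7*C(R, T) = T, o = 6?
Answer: 295936/49 ≈ 6039.5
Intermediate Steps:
f(A) = -55 + 11*A (f(A) = (6 + 5)*(A - 5) = 11*(-5 + A) = -55 + 11*A)
C(R, T) = T/7
(C(-3, -5) + f(-2))² = ((⅐)*(-5) + (-55 + 11*(-2)))² = (-5/7 + (-55 - 22))² = (-5/7 - 77)² = (-544/7)² = 295936/49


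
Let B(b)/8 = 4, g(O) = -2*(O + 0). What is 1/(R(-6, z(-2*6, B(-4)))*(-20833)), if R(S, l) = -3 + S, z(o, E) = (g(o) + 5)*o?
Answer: 1/187497 ≈ 5.3334e-6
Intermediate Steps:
g(O) = -2*O
B(b) = 32 (B(b) = 8*4 = 32)
z(o, E) = o*(5 - 2*o) (z(o, E) = (-2*o + 5)*o = (5 - 2*o)*o = o*(5 - 2*o))
1/(R(-6, z(-2*6, B(-4)))*(-20833)) = 1/((-3 - 6)*(-20833)) = 1/(-9*(-20833)) = 1/187497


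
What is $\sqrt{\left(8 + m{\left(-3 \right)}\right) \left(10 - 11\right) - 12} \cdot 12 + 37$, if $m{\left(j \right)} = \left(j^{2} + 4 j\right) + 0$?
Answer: $37 + 12 i \sqrt{17} \approx 37.0 + 49.477 i$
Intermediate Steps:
$m{\left(j \right)} = j^{2} + 4 j$
$\sqrt{\left(8 + m{\left(-3 \right)}\right) \left(10 - 11\right) - 12} \cdot 12 + 37 = \sqrt{\left(8 - 3 \left(4 - 3\right)\right) \left(10 - 11\right) - 12} \cdot 12 + 37 = \sqrt{\left(8 - 3\right) \left(-1\right) - 12} \cdot 12 + 37 = \sqrt{5 \left(-1\right) - 12} \cdot 12 + 37 = \sqrt{-5 - 12} \cdot 12 + 37 = \sqrt{-17} \cdot 12 + 37 = i \sqrt{17} \cdot 12 + 37 = 12 i \sqrt{17} + 37 = 37 + 12 i \sqrt{17}$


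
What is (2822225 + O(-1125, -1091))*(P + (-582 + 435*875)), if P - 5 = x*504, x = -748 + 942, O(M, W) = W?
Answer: 1348005532416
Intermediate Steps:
x = 194
P = 97781 (P = 5 + 194*504 = 5 + 97776 = 97781)
(2822225 + O(-1125, -1091))*(P + (-582 + 435*875)) = (2822225 - 1091)*(97781 + (-582 + 435*875)) = 2821134*(97781 + (-582 + 380625)) = 2821134*(97781 + 380043) = 2821134*477824 = 1348005532416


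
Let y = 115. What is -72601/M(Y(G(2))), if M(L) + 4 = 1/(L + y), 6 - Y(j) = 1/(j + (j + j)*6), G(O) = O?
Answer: 228330145/12554 ≈ 18188.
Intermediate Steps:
Y(j) = 6 - 1/(13*j) (Y(j) = 6 - 1/(j + (j + j)*6) = 6 - 1/(j + (2*j)*6) = 6 - 1/(j + 12*j) = 6 - 1/(13*j))
M(L) = -4 + 1/(115 + L) (M(L) = -4 + 1/(L + 115) = -4 + 1/(115 + L))
-72601/M(Y(G(2))) = -72601*(115 + (6 - 1/13/2))/(-459 - 4*(6 - 1/13/2)) = -72601*(115 + (6 - 1/13*1/2))/(-459 - 4*(6 - 1/13*1/2)) = -72601*(115 + (6 - 1/26))/(-459 - 4*(6 - 1/26)) = -72601*(115 + 155/26)/(-459 - 4*155/26) = -72601*3145/(26*(-459 - 310/13)) = -72601/((26/3145)*(-6277/13)) = -72601/(-12554/3145) = -72601*(-3145/12554) = 228330145/12554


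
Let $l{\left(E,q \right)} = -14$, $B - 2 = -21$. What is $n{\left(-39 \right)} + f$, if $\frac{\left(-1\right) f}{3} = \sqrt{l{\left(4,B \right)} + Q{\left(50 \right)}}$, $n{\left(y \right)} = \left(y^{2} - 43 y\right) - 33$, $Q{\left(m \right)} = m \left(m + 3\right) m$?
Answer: $3165 - 3 \sqrt{132486} \approx 2073.0$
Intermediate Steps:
$B = -19$ ($B = 2 - 21 = -19$)
$Q{\left(m \right)} = m^{2} \left(3 + m\right)$ ($Q{\left(m \right)} = m \left(3 + m\right) m = m^{2} \left(3 + m\right)$)
$n{\left(y \right)} = -33 + y^{2} - 43 y$
$f = - 3 \sqrt{132486}$ ($f = - 3 \sqrt{-14 + 50^{2} \left(3 + 50\right)} = - 3 \sqrt{-14 + 2500 \cdot 53} = - 3 \sqrt{-14 + 132500} = - 3 \sqrt{132486} \approx -1092.0$)
$n{\left(-39 \right)} + f = \left(-33 + \left(-39\right)^{2} - -1677\right) - 3 \sqrt{132486} = \left(-33 + 1521 + 1677\right) - 3 \sqrt{132486} = 3165 - 3 \sqrt{132486}$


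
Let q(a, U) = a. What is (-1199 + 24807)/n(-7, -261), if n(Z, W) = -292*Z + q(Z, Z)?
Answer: 23608/2037 ≈ 11.590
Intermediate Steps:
n(Z, W) = -291*Z (n(Z, W) = -292*Z + Z = -291*Z)
(-1199 + 24807)/n(-7, -261) = (-1199 + 24807)/((-291*(-7))) = 23608/2037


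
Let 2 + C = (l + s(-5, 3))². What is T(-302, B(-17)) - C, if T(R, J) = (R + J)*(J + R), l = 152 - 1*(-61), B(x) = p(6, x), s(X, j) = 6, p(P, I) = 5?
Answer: 40250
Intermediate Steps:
B(x) = 5
l = 213 (l = 152 + 61 = 213)
T(R, J) = (J + R)² (T(R, J) = (J + R)*(J + R) = (J + R)²)
C = 47959 (C = -2 + (213 + 6)² = -2 + 219² = -2 + 47961 = 47959)
T(-302, B(-17)) - C = (5 - 302)² - 1*47959 = (-297)² - 47959 = 88209 - 47959 = 40250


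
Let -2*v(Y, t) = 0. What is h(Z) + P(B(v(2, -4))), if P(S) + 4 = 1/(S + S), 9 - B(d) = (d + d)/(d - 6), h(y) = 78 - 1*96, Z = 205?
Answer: -395/18 ≈ -21.944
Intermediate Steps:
v(Y, t) = 0 (v(Y, t) = -½*0 = 0)
h(y) = -18 (h(y) = 78 - 96 = -18)
B(d) = 9 - 2*d/(-6 + d) (B(d) = 9 - (d + d)/(d - 6) = 9 - 2*d/(-6 + d))
P(S) = -4 + 1/(2*S) (P(S) = -4 + 1/(S + S) = -4 + 1/(2*S))
h(Z) + P(B(v(2, -4))) = -18 + (-4 + 1/(2*(((-54 + 7*0)/(-6 + 0))))) = -18 + (-4 + 1/(2*(((-54 + 0)/(-6))))) = -18 + (-4 + 1/(2*((-⅙*(-54))))) = -18 + (-4 + (½)/9) = -18 + (-4 + (½)*(⅑)) = -18 + (-4 + 1/18) = -18 - 71/18 = -395/18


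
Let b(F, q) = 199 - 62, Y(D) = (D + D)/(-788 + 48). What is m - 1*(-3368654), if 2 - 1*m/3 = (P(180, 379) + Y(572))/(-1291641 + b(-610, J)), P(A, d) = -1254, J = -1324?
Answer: 201217001065393/59732060 ≈ 3.3687e+6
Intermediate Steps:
Y(D) = -D/370 (Y(D) = (2*D)/(-740) = (2*D)*(-1/740) = -D/370)
b(F, q) = 137
m = 358218153/59732060 (m = 6 - 3*(-1254 - 1/370*572)/(-1291641 + 137) = 6 - 3*(-1254 - 286/185)/(-1291504) = 6 - (-696828)*(-1)/(185*1291504) = 6 - 3*58069/59732060 = 6 - 174207/59732060 = 358218153/59732060 ≈ 5.9971)
m - 1*(-3368654) = 358218153/59732060 - 1*(-3368654) = 358218153/59732060 + 3368654 = 201217001065393/59732060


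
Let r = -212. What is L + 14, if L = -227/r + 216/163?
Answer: 566577/34556 ≈ 16.396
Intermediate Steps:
L = 82793/34556 (L = -227/(-212) + 216/163 = -227*(-1/212) + 216*(1/163) = 227/212 + 216/163 = 82793/34556 ≈ 2.3959)
L + 14 = 82793/34556 + 14 = 566577/34556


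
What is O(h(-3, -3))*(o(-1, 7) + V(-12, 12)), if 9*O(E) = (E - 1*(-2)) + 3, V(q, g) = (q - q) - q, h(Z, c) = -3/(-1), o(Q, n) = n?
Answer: 152/9 ≈ 16.889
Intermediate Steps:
h(Z, c) = 3 (h(Z, c) = -3*(-1) = 3)
V(q, g) = -q (V(q, g) = 0 - q = -q)
O(E) = 5/9 + E/9 (O(E) = ((E - 1*(-2)) + 3)/9 = ((E + 2) + 3)/9 = ((2 + E) + 3)/9 = (5 + E)/9 = 5/9 + E/9)
O(h(-3, -3))*(o(-1, 7) + V(-12, 12)) = (5/9 + (1/9)*3)*(7 - 1*(-12)) = (5/9 + 1/3)*(7 + 12) = (8/9)*19 = 152/9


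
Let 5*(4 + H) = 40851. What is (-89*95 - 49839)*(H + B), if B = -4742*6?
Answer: 5912702126/5 ≈ 1.1825e+9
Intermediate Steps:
H = 40831/5 (H = -4 + (⅕)*40851 = -4 + 40851/5 = 40831/5 ≈ 8166.2)
B = -28452
(-89*95 - 49839)*(H + B) = (-89*95 - 49839)*(40831/5 - 28452) = (-8455 - 49839)*(-101429/5) = -58294*(-101429/5) = 5912702126/5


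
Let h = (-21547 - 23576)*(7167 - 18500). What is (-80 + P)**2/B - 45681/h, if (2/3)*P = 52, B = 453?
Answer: 674940781/77218222809 ≈ 0.0087407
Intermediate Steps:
P = 78 (P = (3/2)*52 = 78)
h = 511378959 (h = -45123*(-11333) = 511378959)
(-80 + P)**2/B - 45681/h = (-80 + 78)**2/453 - 45681/511378959 = (-2)**2*(1/453) - 45681*1/511378959 = 4*(1/453) - 15227/170459653 = 4/453 - 15227/170459653 = 674940781/77218222809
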